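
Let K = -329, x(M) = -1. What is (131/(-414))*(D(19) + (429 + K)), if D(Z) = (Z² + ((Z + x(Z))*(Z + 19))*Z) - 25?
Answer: -38252/9 ≈ -4250.2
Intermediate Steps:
D(Z) = -25 + Z² + Z*(-1 + Z)*(19 + Z) (D(Z) = (Z² + ((Z - 1)*(Z + 19))*Z) - 25 = (Z² + ((-1 + Z)*(19 + Z))*Z) - 25 = (Z² + Z*(-1 + Z)*(19 + Z)) - 25 = -25 + Z² + Z*(-1 + Z)*(19 + Z))
(131/(-414))*(D(19) + (429 + K)) = (131/(-414))*((-25 + 19³ - 19*19 + 19*19²) + (429 - 329)) = (131*(-1/414))*((-25 + 6859 - 361 + 19*361) + 100) = -131*((-25 + 6859 - 361 + 6859) + 100)/414 = -131*(13332 + 100)/414 = -131/414*13432 = -38252/9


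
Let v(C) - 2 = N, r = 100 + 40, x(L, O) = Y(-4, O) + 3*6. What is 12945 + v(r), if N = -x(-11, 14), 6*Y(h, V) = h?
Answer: 38789/3 ≈ 12930.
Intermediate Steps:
Y(h, V) = h/6
x(L, O) = 52/3 (x(L, O) = (⅙)*(-4) + 3*6 = -⅔ + 18 = 52/3)
r = 140
N = -52/3 (N = -1*52/3 = -52/3 ≈ -17.333)
v(C) = -46/3 (v(C) = 2 - 52/3 = -46/3)
12945 + v(r) = 12945 - 46/3 = 38789/3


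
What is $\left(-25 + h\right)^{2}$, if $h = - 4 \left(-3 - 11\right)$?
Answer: $961$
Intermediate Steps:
$h = 56$ ($h = \left(-4\right) \left(-14\right) = 56$)
$\left(-25 + h\right)^{2} = \left(-25 + 56\right)^{2} = 31^{2} = 961$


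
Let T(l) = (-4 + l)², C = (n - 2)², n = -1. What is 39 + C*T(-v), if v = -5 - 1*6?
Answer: 480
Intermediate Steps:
v = -11 (v = -5 - 6 = -11)
C = 9 (C = (-1 - 2)² = (-3)² = 9)
39 + C*T(-v) = 39 + 9*(-4 - 1*(-11))² = 39 + 9*(-4 + 11)² = 39 + 9*7² = 39 + 9*49 = 39 + 441 = 480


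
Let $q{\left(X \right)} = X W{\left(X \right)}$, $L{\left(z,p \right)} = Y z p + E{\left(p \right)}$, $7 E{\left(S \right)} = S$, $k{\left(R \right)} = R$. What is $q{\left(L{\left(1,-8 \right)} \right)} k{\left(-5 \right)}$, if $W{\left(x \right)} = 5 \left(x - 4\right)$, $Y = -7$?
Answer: $- \frac{3417600}{49} \approx -69747.0$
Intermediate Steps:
$E{\left(S \right)} = \frac{S}{7}$
$W{\left(x \right)} = -20 + 5 x$ ($W{\left(x \right)} = 5 \left(-4 + x\right) = -20 + 5 x$)
$L{\left(z,p \right)} = \frac{p}{7} - 7 p z$ ($L{\left(z,p \right)} = - 7 z p + \frac{p}{7} = - 7 p z + \frac{p}{7} = \frac{p}{7} - 7 p z$)
$q{\left(X \right)} = X \left(-20 + 5 X\right)$
$q{\left(L{\left(1,-8 \right)} \right)} k{\left(-5 \right)} = 5 \cdot \frac{1}{7} \left(-8\right) \left(1 - 49\right) \left(-4 + \frac{1}{7} \left(-8\right) \left(1 - 49\right)\right) \left(-5\right) = 5 \cdot \frac{1}{7} \left(-8\right) \left(-48\right) \left(-4 + \frac{1}{7} \left(-8\right) \left(-48\right)\right) \left(-5\right) = 5 \cdot \frac{384}{7} \left(-4 + \frac{384}{7}\right) \left(-5\right) = 5 \cdot \frac{384}{7} \cdot \frac{356}{7} \left(-5\right) = \frac{683520}{49} \left(-5\right) = - \frac{3417600}{49}$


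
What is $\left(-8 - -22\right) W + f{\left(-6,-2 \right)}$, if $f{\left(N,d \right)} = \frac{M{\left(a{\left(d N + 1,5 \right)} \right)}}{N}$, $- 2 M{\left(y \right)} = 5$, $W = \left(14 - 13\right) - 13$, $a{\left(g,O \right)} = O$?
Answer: $- \frac{2011}{12} \approx -167.58$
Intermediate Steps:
$W = -12$ ($W = 1 - 13 = -12$)
$M{\left(y \right)} = - \frac{5}{2}$ ($M{\left(y \right)} = \left(- \frac{1}{2}\right) 5 = - \frac{5}{2}$)
$f{\left(N,d \right)} = - \frac{5}{2 N}$
$\left(-8 - -22\right) W + f{\left(-6,-2 \right)} = \left(-8 - -22\right) \left(-12\right) - \frac{5}{2 \left(-6\right)} = \left(-8 + 22\right) \left(-12\right) - - \frac{5}{12} = 14 \left(-12\right) + \frac{5}{12} = -168 + \frac{5}{12} = - \frac{2011}{12}$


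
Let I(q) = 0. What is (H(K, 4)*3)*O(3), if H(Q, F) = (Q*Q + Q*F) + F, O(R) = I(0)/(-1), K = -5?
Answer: 0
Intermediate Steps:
O(R) = 0 (O(R) = 0/(-1) = 0*(-1) = 0)
H(Q, F) = F + Q**2 + F*Q (H(Q, F) = (Q**2 + F*Q) + F = F + Q**2 + F*Q)
(H(K, 4)*3)*O(3) = ((4 + (-5)**2 + 4*(-5))*3)*0 = ((4 + 25 - 20)*3)*0 = (9*3)*0 = 27*0 = 0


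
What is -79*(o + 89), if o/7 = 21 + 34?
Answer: -37446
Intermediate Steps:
o = 385 (o = 7*(21 + 34) = 7*55 = 385)
-79*(o + 89) = -79*(385 + 89) = -79*474 = -37446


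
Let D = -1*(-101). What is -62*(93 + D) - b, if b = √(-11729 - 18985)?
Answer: -12028 - I*√30714 ≈ -12028.0 - 175.25*I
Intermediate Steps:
b = I*√30714 (b = √(-30714) = I*√30714 ≈ 175.25*I)
D = 101
-62*(93 + D) - b = -62*(93 + 101) - I*√30714 = -62*194 - I*√30714 = -12028 - I*√30714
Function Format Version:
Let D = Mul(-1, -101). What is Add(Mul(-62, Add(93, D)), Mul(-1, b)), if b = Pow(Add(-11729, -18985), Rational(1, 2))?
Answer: Add(-12028, Mul(-1, I, Pow(30714, Rational(1, 2)))) ≈ Add(-12028., Mul(-175.25, I))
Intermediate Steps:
b = Mul(I, Pow(30714, Rational(1, 2))) (b = Pow(-30714, Rational(1, 2)) = Mul(I, Pow(30714, Rational(1, 2))) ≈ Mul(175.25, I))
D = 101
Add(Mul(-62, Add(93, D)), Mul(-1, b)) = Add(Mul(-62, Add(93, 101)), Mul(-1, Mul(I, Pow(30714, Rational(1, 2))))) = Add(Mul(-62, 194), Mul(-1, I, Pow(30714, Rational(1, 2)))) = Add(-12028, Mul(-1, I, Pow(30714, Rational(1, 2))))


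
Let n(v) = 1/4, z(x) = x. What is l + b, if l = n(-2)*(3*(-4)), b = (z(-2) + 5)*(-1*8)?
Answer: -27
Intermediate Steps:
n(v) = 1/4
b = -24 (b = (-2 + 5)*(-1*8) = 3*(-8) = -24)
l = -3 (l = (3*(-4))/4 = (1/4)*(-12) = -3)
l + b = -3 - 24 = -27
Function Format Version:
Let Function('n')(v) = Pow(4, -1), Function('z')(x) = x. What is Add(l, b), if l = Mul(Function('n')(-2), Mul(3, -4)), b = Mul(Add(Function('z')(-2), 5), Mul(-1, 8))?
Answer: -27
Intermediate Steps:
Function('n')(v) = Rational(1, 4)
b = -24 (b = Mul(Add(-2, 5), Mul(-1, 8)) = Mul(3, -8) = -24)
l = -3 (l = Mul(Rational(1, 4), Mul(3, -4)) = Mul(Rational(1, 4), -12) = -3)
Add(l, b) = Add(-3, -24) = -27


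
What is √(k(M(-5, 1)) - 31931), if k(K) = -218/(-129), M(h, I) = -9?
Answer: I*√531335649/129 ≈ 178.69*I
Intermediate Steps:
k(K) = 218/129 (k(K) = -218*(-1/129) = 218/129)
√(k(M(-5, 1)) - 31931) = √(218/129 - 31931) = √(-4118881/129) = I*√531335649/129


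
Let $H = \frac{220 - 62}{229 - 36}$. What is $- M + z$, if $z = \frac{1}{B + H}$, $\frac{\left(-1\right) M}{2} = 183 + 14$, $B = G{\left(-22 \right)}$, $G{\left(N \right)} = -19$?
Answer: $\frac{1382353}{3509} \approx 393.94$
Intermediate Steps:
$B = -19$
$H = \frac{158}{193} \approx 0.81865$
$M = -394$ ($M = - 2 \left(183 + 14\right) = \left(-2\right) 197 = -394$)
$z = - \frac{193}{3509}$ ($z = \frac{1}{-19 + \frac{158}{193}} = \frac{1}{- \frac{3509}{193}} = - \frac{193}{3509} \approx -0.055001$)
$- M + z = \left(-1\right) \left(-394\right) - \frac{193}{3509} = 394 - \frac{193}{3509} = \frac{1382353}{3509}$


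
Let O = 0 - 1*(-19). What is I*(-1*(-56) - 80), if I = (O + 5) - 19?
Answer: -120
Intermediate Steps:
O = 19 (O = 0 + 19 = 19)
I = 5 (I = (19 + 5) - 19 = 24 - 19 = 5)
I*(-1*(-56) - 80) = 5*(-1*(-56) - 80) = 5*(56 - 80) = 5*(-24) = -120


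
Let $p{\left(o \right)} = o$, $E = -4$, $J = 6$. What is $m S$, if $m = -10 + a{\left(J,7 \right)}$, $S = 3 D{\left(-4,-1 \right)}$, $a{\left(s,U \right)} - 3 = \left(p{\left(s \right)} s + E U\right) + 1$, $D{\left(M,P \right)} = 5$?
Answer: $30$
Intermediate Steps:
$a{\left(s,U \right)} = 4 + s^{2} - 4 U$ ($a{\left(s,U \right)} = 3 - \left(-1 + 4 U - s s\right) = 3 - \left(-1 - s^{2} + 4 U\right) = 3 + \left(1 + s^{2} - 4 U\right) = 4 + s^{2} - 4 U$)
$S = 15$ ($S = 3 \cdot 5 = 15$)
$m = 2$ ($m = -10 + \left(4 + 6^{2} - 28\right) = -10 + \left(4 + 36 - 28\right) = -10 + 12 = 2$)
$m S = 2 \cdot 15 = 30$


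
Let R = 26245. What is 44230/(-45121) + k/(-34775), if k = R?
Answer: -544459779/313816555 ≈ -1.7350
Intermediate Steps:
k = 26245
44230/(-45121) + k/(-34775) = 44230/(-45121) + 26245/(-34775) = 44230*(-1/45121) + 26245*(-1/34775) = -44230/45121 - 5249/6955 = -544459779/313816555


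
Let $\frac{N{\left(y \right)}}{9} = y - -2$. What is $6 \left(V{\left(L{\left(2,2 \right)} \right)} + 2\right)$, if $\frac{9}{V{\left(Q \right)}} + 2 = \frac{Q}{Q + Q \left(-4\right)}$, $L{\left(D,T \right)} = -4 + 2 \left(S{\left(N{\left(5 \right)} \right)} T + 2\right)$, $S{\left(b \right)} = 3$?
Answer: $- \frac{78}{7} \approx -11.143$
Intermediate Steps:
$N{\left(y \right)} = 18 + 9 y$ ($N{\left(y \right)} = 9 \left(y - -2\right) = 9 \left(y + 2\right) = 9 \left(2 + y\right) = 18 + 9 y$)
$L{\left(D,T \right)} = 6 T$ ($L{\left(D,T \right)} = -4 + 2 \left(3 T + 2\right) = -4 + 2 \left(2 + 3 T\right) = -4 + \left(4 + 6 T\right) = 6 T$)
$V{\left(Q \right)} = - \frac{27}{7}$ ($V{\left(Q \right)} = \frac{9}{-2 + \frac{Q}{Q + Q \left(-4\right)}} = \frac{9}{-2 + \frac{Q}{Q - 4 Q}} = \frac{9}{-2 + \frac{Q}{\left(-3\right) Q}} = \frac{9}{-2 + Q \left(- \frac{1}{3 Q}\right)} = \frac{9}{-2 - \frac{1}{3}} = \frac{9}{- \frac{7}{3}} = 9 \left(- \frac{3}{7}\right) = - \frac{27}{7}$)
$6 \left(V{\left(L{\left(2,2 \right)} \right)} + 2\right) = 6 \left(- \frac{27}{7} + 2\right) = 6 \left(- \frac{13}{7}\right) = - \frac{78}{7}$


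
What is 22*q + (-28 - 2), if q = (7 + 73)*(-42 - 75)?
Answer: -205950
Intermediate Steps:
q = -9360 (q = 80*(-117) = -9360)
22*q + (-28 - 2) = 22*(-9360) + (-28 - 2) = -205920 - 30 = -205950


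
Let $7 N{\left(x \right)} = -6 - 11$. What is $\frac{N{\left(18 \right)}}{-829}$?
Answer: $\frac{17}{5803} \approx 0.0029295$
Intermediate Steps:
$N{\left(x \right)} = - \frac{17}{7}$ ($N{\left(x \right)} = \frac{-6 - 11}{7} = \frac{1}{7} \left(-17\right) = - \frac{17}{7}$)
$\frac{N{\left(18 \right)}}{-829} = - \frac{17}{7 \left(-829\right)} = \left(- \frac{17}{7}\right) \left(- \frac{1}{829}\right) = \frac{17}{5803}$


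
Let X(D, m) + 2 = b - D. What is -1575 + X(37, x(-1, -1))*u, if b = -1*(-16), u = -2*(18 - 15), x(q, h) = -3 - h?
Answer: -1437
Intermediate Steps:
u = -6 (u = -2*3 = -6)
b = 16
X(D, m) = 14 - D (X(D, m) = -2 + (16 - D) = 14 - D)
-1575 + X(37, x(-1, -1))*u = -1575 + (14 - 1*37)*(-6) = -1575 + (14 - 37)*(-6) = -1575 - 23*(-6) = -1575 + 138 = -1437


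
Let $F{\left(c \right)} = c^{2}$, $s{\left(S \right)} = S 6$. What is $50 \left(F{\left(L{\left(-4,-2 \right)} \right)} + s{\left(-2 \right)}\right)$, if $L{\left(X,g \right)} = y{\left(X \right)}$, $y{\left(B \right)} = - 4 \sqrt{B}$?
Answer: $-3800$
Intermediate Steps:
$s{\left(S \right)} = 6 S$
$L{\left(X,g \right)} = - 4 \sqrt{X}$
$50 \left(F{\left(L{\left(-4,-2 \right)} \right)} + s{\left(-2 \right)}\right) = 50 \left(\left(- 4 \sqrt{-4}\right)^{2} + 6 \left(-2\right)\right) = 50 \left(\left(- 4 \cdot 2 i\right)^{2} - 12\right) = 50 \left(\left(- 8 i\right)^{2} - 12\right) = 50 \left(-64 - 12\right) = 50 \left(-76\right) = -3800$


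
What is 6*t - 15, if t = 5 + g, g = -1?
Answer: 9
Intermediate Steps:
t = 4 (t = 5 - 1 = 4)
6*t - 15 = 6*4 - 15 = 24 - 15 = 9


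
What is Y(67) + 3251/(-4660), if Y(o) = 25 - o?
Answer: -198971/4660 ≈ -42.698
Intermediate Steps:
Y(67) + 3251/(-4660) = (25 - 1*67) + 3251/(-4660) = (25 - 67) + 3251*(-1/4660) = -42 - 3251/4660 = -198971/4660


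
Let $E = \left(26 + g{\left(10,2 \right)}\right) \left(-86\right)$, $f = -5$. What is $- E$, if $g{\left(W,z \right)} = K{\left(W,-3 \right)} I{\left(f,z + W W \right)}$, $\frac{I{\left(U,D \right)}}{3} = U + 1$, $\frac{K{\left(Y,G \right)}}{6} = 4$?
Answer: $-22532$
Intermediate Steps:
$K{\left(Y,G \right)} = 24$ ($K{\left(Y,G \right)} = 6 \cdot 4 = 24$)
$I{\left(U,D \right)} = 3 + 3 U$ ($I{\left(U,D \right)} = 3 \left(U + 1\right) = 3 \left(1 + U\right) = 3 + 3 U$)
$g{\left(W,z \right)} = -288$ ($g{\left(W,z \right)} = 24 \left(3 + 3 \left(-5\right)\right) = 24 \left(3 - 15\right) = 24 \left(-12\right) = -288$)
$E = 22532$ ($E = \left(26 - 288\right) \left(-86\right) = \left(-262\right) \left(-86\right) = 22532$)
$- E = \left(-1\right) 22532 = -22532$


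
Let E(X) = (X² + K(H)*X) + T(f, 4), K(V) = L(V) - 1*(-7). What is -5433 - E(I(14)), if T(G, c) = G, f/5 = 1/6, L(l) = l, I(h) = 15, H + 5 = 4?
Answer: -34493/6 ≈ -5748.8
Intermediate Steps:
H = -1 (H = -5 + 4 = -1)
K(V) = 7 + V (K(V) = V - 1*(-7) = V + 7 = 7 + V)
f = ⅚ (f = 5/6 = 5*(⅙) = ⅚ ≈ 0.83333)
E(X) = ⅚ + X² + 6*X (E(X) = (X² + (7 - 1)*X) + ⅚ = (X² + 6*X) + ⅚ = ⅚ + X² + 6*X)
-5433 - E(I(14)) = -5433 - (⅚ + 15² + 6*15) = -5433 - (⅚ + 225 + 90) = -5433 - 1*1895/6 = -5433 - 1895/6 = -34493/6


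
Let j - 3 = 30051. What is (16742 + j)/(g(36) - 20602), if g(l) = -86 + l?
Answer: -11699/5163 ≈ -2.2659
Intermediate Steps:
j = 30054 (j = 3 + 30051 = 30054)
(16742 + j)/(g(36) - 20602) = (16742 + 30054)/((-86 + 36) - 20602) = 46796/(-50 - 20602) = 46796/(-20652) = 46796*(-1/20652) = -11699/5163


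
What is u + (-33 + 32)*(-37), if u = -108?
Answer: -71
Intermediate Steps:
u + (-33 + 32)*(-37) = -108 + (-33 + 32)*(-37) = -108 - 1*(-37) = -108 + 37 = -71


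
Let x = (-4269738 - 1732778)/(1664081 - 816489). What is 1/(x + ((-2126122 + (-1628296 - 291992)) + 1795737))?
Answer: -211898/476914607983 ≈ -4.4431e-7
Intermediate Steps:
x = -1500629/211898 (x = -6002516/847592 = -6002516*1/847592 = -1500629/211898 ≈ -7.0818)
1/(x + ((-2126122 + (-1628296 - 291992)) + 1795737)) = 1/(-1500629/211898 + ((-2126122 + (-1628296 - 291992)) + 1795737)) = 1/(-1500629/211898 + ((-2126122 - 1920288) + 1795737)) = 1/(-1500629/211898 + (-4046410 + 1795737)) = 1/(-1500629/211898 - 2250673) = 1/(-476914607983/211898) = -211898/476914607983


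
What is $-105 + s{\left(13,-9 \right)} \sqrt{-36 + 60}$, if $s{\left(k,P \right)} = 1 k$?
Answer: $-105 + 26 \sqrt{6} \approx -41.313$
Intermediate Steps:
$s{\left(k,P \right)} = k$
$-105 + s{\left(13,-9 \right)} \sqrt{-36 + 60} = -105 + 13 \sqrt{-36 + 60} = -105 + 13 \sqrt{24} = -105 + 13 \cdot 2 \sqrt{6} = -105 + 26 \sqrt{6}$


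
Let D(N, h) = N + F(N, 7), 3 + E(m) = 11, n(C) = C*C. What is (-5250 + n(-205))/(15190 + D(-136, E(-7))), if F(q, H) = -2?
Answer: 36775/15052 ≈ 2.4432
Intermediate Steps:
n(C) = C²
E(m) = 8 (E(m) = -3 + 11 = 8)
D(N, h) = -2 + N (D(N, h) = N - 2 = -2 + N)
(-5250 + n(-205))/(15190 + D(-136, E(-7))) = (-5250 + (-205)²)/(15190 + (-2 - 136)) = (-5250 + 42025)/(15190 - 138) = 36775/15052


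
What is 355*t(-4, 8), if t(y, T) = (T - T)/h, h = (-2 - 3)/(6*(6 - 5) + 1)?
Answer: 0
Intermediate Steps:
h = -5/7 (h = -5/(6*1 + 1) = -5/(6 + 1) = -5/7 ≈ -0.71429)
t(y, T) = 0 (t(y, T) = (T - T)/(-5/7) = 0*(-7/5) = 0)
355*t(-4, 8) = 355*0 = 0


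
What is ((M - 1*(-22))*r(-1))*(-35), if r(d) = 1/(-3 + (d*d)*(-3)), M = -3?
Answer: 665/6 ≈ 110.83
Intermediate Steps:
r(d) = 1/(-3 - 3*d²) (r(d) = 1/(-3 + d²*(-3)) = 1/(-3 - 3*d²))
((M - 1*(-22))*r(-1))*(-35) = ((-3 - 1*(-22))*(-1/(3 + 3*(-1)²)))*(-35) = ((-3 + 22)*(-1/(3 + 3*1)))*(-35) = (19*(-1/(3 + 3)))*(-35) = (19*(-1/6))*(-35) = (19*(-1*⅙))*(-35) = (19*(-⅙))*(-35) = -19/6*(-35) = 665/6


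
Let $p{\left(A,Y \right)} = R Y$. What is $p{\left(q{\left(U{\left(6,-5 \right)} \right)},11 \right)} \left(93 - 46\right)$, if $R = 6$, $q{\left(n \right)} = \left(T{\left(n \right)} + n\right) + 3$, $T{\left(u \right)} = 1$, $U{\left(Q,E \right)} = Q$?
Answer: $3102$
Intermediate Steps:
$q{\left(n \right)} = 4 + n$ ($q{\left(n \right)} = \left(1 + n\right) + 3 = 4 + n$)
$p{\left(A,Y \right)} = 6 Y$
$p{\left(q{\left(U{\left(6,-5 \right)} \right)},11 \right)} \left(93 - 46\right) = 6 \cdot 11 \left(93 - 46\right) = 66 \cdot 47 = 3102$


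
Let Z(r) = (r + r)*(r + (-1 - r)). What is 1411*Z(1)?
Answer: -2822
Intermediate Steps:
Z(r) = -2*r (Z(r) = (2*r)*(-1) = -2*r)
1411*Z(1) = 1411*(-2*1) = 1411*(-2) = -2822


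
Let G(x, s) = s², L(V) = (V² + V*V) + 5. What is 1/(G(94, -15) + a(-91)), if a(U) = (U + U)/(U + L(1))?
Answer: 6/1363 ≈ 0.0044021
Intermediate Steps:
L(V) = 5 + 2*V² (L(V) = (V² + V²) + 5 = 2*V² + 5 = 5 + 2*V²)
a(U) = 2*U/(7 + U) (a(U) = (U + U)/(U + (5 + 2*1²)) = (2*U)/(U + (5 + 2*1)) = (2*U)/(U + (5 + 2)) = (2*U)/(U + 7) = (2*U)/(7 + U) = 2*U/(7 + U))
1/(G(94, -15) + a(-91)) = 1/((-15)² + 2*(-91)/(7 - 91)) = 1/(225 + 2*(-91)/(-84)) = 1/(225 + 2*(-91)*(-1/84)) = 1/(225 + 13/6) = 1/(1363/6) = 6/1363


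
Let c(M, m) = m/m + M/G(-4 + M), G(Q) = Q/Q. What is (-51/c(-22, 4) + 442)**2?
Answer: 9678321/49 ≈ 1.9752e+5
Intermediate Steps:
G(Q) = 1
c(M, m) = 1 + M (c(M, m) = m/m + M/1 = 1 + M*1 = 1 + M)
(-51/c(-22, 4) + 442)**2 = (-51/(1 - 22) + 442)**2 = (-51/(-21) + 442)**2 = (-51*(-1/21) + 442)**2 = (17/7 + 442)**2 = (3111/7)**2 = 9678321/49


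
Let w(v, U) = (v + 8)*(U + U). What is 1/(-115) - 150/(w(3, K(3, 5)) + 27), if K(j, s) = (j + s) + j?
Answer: -17519/30935 ≈ -0.56632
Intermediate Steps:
K(j, s) = s + 2*j
w(v, U) = 2*U*(8 + v) (w(v, U) = (8 + v)*(2*U) = 2*U*(8 + v))
1/(-115) - 150/(w(3, K(3, 5)) + 27) = 1/(-115) - 150/(2*(5 + 2*3)*(8 + 3) + 27) = -1/115 - 150/(2*(5 + 6)*11 + 27) = -1/115 - 150/(2*11*11 + 27) = -1/115 - 150/(242 + 27) = -1/115 - 150/269 = -17519/30935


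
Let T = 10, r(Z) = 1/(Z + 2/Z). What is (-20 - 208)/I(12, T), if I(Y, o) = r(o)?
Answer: -11628/5 ≈ -2325.6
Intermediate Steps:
I(Y, o) = o/(2 + o²)
(-20 - 208)/I(12, T) = (-20 - 208)/((10/(2 + 10²))) = -228/(10/(2 + 100)) = -228/(10/102) = -228/(10*(1/102)) = -228/5/51 = -228*51/5 = -11628/5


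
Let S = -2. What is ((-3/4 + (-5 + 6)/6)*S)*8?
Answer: 28/3 ≈ 9.3333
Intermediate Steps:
((-3/4 + (-5 + 6)/6)*S)*8 = ((-3/4 + (-5 + 6)/6)*(-2))*8 = ((-3*¼ + 1*(⅙))*(-2))*8 = ((-¾ + ⅙)*(-2))*8 = -7/12*(-2)*8 = (7/6)*8 = 28/3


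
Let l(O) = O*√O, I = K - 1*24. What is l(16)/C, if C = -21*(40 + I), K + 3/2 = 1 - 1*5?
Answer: -128/441 ≈ -0.29025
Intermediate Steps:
K = -11/2 (K = -3/2 + (1 - 1*5) = -3/2 + (1 - 5) = -3/2 - 4 = -11/2 ≈ -5.5000)
I = -59/2 (I = -11/2 - 1*24 = -11/2 - 24 = -59/2 ≈ -29.500)
C = -441/2 (C = -21*(40 - 59/2) = -21*21/2 = -441/2 ≈ -220.50)
l(O) = O^(3/2)
l(16)/C = 16^(3/2)/(-441/2) = 64*(-2/441) = -128/441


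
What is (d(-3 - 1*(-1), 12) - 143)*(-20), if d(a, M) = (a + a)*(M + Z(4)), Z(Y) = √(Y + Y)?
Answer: 3820 + 160*√2 ≈ 4046.3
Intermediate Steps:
Z(Y) = √2*√Y (Z(Y) = √(2*Y) = √2*√Y)
d(a, M) = 2*a*(M + 2*√2) (d(a, M) = (a + a)*(M + √2*√4) = (2*a)*(M + √2*2) = (2*a)*(M + 2*√2) = 2*a*(M + 2*√2))
(d(-3 - 1*(-1), 12) - 143)*(-20) = (2*(-3 - 1*(-1))*(12 + 2*√2) - 143)*(-20) = (2*(-3 + 1)*(12 + 2*√2) - 143)*(-20) = (2*(-2)*(12 + 2*√2) - 143)*(-20) = ((-48 - 8*√2) - 143)*(-20) = (-191 - 8*√2)*(-20) = 3820 + 160*√2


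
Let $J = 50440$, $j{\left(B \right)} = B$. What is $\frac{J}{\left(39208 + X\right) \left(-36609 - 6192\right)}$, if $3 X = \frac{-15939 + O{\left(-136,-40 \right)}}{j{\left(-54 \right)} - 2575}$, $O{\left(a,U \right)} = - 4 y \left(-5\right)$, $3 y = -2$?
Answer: $- \frac{7233096}{240657920693} \approx -3.0055 \cdot 10^{-5}$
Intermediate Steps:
$y = - \frac{2}{3}$ ($y = \frac{1}{3} \left(-2\right) = - \frac{2}{3} \approx -0.66667$)
$O{\left(a,U \right)} = - \frac{40}{3}$ ($O{\left(a,U \right)} = \left(-4\right) \left(- \frac{2}{3}\right) \left(-5\right) = \frac{8}{3} \left(-5\right) = - \frac{40}{3}$)
$X = \frac{47857}{23661}$ ($X = \frac{\left(-15939 - \frac{40}{3}\right) \frac{1}{-54 - 2575}}{3} = \frac{\left(- \frac{47857}{3}\right) \frac{1}{-2629}}{3} = \frac{\left(- \frac{47857}{3}\right) \left(- \frac{1}{2629}\right)}{3} = \frac{1}{3} \cdot \frac{47857}{7887} = \frac{47857}{23661} \approx 2.0226$)
$\frac{J}{\left(39208 + X\right) \left(-36609 - 6192\right)} = \frac{50440}{\left(39208 + \frac{47857}{23661}\right) \left(-36609 - 6192\right)} = \frac{50440}{\frac{927748345}{23661} \left(-42801\right)} = \frac{50440}{- \frac{1203289603465}{717}} = 50440 \left(- \frac{717}{1203289603465}\right) = - \frac{7233096}{240657920693}$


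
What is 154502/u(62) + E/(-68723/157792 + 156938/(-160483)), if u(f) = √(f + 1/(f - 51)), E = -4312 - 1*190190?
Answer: 4925361218619072/35792434105 + 154502*√7513/683 ≈ 1.5722e+5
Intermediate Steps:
E = -194502 (E = -4312 - 190190 = -194502)
u(f) = √(f + 1/(-51 + f))
154502/u(62) + E/(-68723/157792 + 156938/(-160483)) = 154502/(√((1 + 62*(-51 + 62))/(-51 + 62))) - 194502/(-68723/157792 + 156938/(-160483)) = 154502/(√((1 + 62*11)/11)) - 194502/(-68723*1/157792 + 156938*(-1/160483)) = 154502/(√((1 + 682)/11)) - 194502/(-68723/157792 - 156938/160483) = 154502/(√((1/11)*683)) - 194502/(-35792434105/25322933536) = 154502/(√(683/11)) - 194502*(-25322933536/35792434105) = 154502/((√7513/11)) + 4925361218619072/35792434105 = 154502*(√7513/683) + 4925361218619072/35792434105 = 154502*√7513/683 + 4925361218619072/35792434105 = 4925361218619072/35792434105 + 154502*√7513/683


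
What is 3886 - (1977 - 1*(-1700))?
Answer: 209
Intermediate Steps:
3886 - (1977 - 1*(-1700)) = 3886 - (1977 + 1700) = 3886 - 1*3677 = 3886 - 3677 = 209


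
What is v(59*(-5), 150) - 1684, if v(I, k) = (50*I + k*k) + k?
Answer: 6216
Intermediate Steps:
v(I, k) = k + k**2 + 50*I (v(I, k) = (50*I + k**2) + k = (k**2 + 50*I) + k = k + k**2 + 50*I)
v(59*(-5), 150) - 1684 = (150 + 150**2 + 50*(59*(-5))) - 1684 = (150 + 22500 + 50*(-295)) - 1684 = (150 + 22500 - 14750) - 1684 = 7900 - 1684 = 6216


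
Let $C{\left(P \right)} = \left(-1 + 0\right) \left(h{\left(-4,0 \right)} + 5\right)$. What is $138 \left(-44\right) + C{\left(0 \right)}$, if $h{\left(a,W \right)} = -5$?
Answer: $-6072$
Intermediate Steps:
$C{\left(P \right)} = 0$ ($C{\left(P \right)} = \left(-1 + 0\right) \left(-5 + 5\right) = \left(-1\right) 0 = 0$)
$138 \left(-44\right) + C{\left(0 \right)} = 138 \left(-44\right) + 0 = -6072 + 0 = -6072$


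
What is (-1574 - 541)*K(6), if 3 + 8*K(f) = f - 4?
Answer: 2115/8 ≈ 264.38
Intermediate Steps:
K(f) = -7/8 + f/8 (K(f) = -3/8 + (f - 4)/8 = -3/8 + (-4 + f)/8 = -3/8 + (-½ + f/8) = -7/8 + f/8)
(-1574 - 541)*K(6) = (-1574 - 541)*(-7/8 + (⅛)*6) = -2115*(-7/8 + ¾) = -2115*(-⅛) = 2115/8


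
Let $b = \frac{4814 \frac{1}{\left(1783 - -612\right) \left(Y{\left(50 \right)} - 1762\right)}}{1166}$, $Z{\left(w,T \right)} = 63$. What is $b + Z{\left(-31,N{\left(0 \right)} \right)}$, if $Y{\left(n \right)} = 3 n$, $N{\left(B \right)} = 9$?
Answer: $\frac{141801117053}{2250811420} \approx 63.0$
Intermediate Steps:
$b = - \frac{2407}{2250811420}$ ($b = \frac{4814 \frac{1}{\left(1783 - -612\right) \left(3 \cdot 50 - 1762\right)}}{1166} = \frac{4814}{\left(1783 + 612\right) \left(150 - 1762\right)} \frac{1}{1166} = \frac{4814}{2395 \left(-1612\right)} \frac{1}{1166} = \frac{4814}{-3860740} \cdot \frac{1}{1166} = 4814 \left(- \frac{1}{3860740}\right) \frac{1}{1166} = \left(- \frac{2407}{1930370}\right) \frac{1}{1166} = - \frac{2407}{2250811420} \approx -1.0694 \cdot 10^{-6}$)
$b + Z{\left(-31,N{\left(0 \right)} \right)} = - \frac{2407}{2250811420} + 63 = \frac{141801117053}{2250811420}$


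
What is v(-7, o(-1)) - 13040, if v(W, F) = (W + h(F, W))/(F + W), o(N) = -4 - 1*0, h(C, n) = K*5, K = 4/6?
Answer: -39119/3 ≈ -13040.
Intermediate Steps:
K = ⅔ (K = 4*(⅙) = ⅔ ≈ 0.66667)
h(C, n) = 10/3 (h(C, n) = (⅔)*5 = 10/3)
o(N) = -4 (o(N) = -4 + 0 = -4)
v(W, F) = (10/3 + W)/(F + W) (v(W, F) = (W + 10/3)/(F + W) = (10/3 + W)/(F + W))
v(-7, o(-1)) - 13040 = (10/3 - 7)/(-4 - 7) - 13040 = -11/3/(-11) - 13040 = -1/11*(-11/3) - 13040 = ⅓ - 13040 = -39119/3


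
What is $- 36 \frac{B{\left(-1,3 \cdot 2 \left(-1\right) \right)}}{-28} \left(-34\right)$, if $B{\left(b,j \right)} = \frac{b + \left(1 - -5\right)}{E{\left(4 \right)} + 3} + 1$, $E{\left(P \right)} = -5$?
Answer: $\frac{459}{7} \approx 65.571$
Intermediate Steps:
$B{\left(b,j \right)} = -2 - \frac{b}{2}$ ($B{\left(b,j \right)} = \frac{b + \left(1 - -5\right)}{-5 + 3} + 1 = \frac{b + \left(1 + 5\right)}{-2} + 1 = \left(b + 6\right) \left(- \frac{1}{2}\right) + 1 = \left(6 + b\right) \left(- \frac{1}{2}\right) + 1 = \left(-3 - \frac{b}{2}\right) + 1 = -2 - \frac{b}{2}$)
$- 36 \frac{B{\left(-1,3 \cdot 2 \left(-1\right) \right)}}{-28} \left(-34\right) = - 36 \frac{-2 - - \frac{1}{2}}{-28} \left(-34\right) = - 36 \left(-2 + \frac{1}{2}\right) \left(- \frac{1}{28}\right) \left(-34\right) = - 36 \left(\left(- \frac{3}{2}\right) \left(- \frac{1}{28}\right)\right) \left(-34\right) = \left(-36\right) \frac{3}{56} \left(-34\right) = \left(- \frac{27}{14}\right) \left(-34\right) = \frac{459}{7}$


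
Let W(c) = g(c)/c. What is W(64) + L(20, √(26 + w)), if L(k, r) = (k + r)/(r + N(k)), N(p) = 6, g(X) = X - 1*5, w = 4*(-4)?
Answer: 4287/832 - 7*√10/13 ≈ 3.4499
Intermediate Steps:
w = -16
g(X) = -5 + X (g(X) = X - 5 = -5 + X)
W(c) = (-5 + c)/c
L(k, r) = (k + r)/(6 + r) (L(k, r) = (k + r)/(r + 6) = (k + r)/(6 + r))
W(64) + L(20, √(26 + w)) = (-5 + 64)/64 + (20 + √(26 - 16))/(6 + √(26 - 16)) = (1/64)*59 + (20 + √10)/(6 + √10) = 59/64 + (20 + √10)/(6 + √10)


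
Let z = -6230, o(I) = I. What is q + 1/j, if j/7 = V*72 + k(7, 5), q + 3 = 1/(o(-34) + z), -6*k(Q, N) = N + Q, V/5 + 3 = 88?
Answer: -2012595617/670830552 ≈ -3.0002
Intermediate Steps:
V = 425 (V = -15 + 5*88 = -15 + 440 = 425)
k(Q, N) = -N/6 - Q/6 (k(Q, N) = -(N + Q)/6 = -N/6 - Q/6)
q = -18793/6264 (q = -3 + 1/(-34 - 6230) = -3 + 1/(-6264) = -3 - 1/6264 = -18793/6264 ≈ -3.0002)
j = 214186 (j = 7*(425*72 + (-⅙*5 - ⅙*7)) = 7*(30600 + (-⅚ - 7/6)) = 7*(30600 - 2) = 7*30598 = 214186)
q + 1/j = -18793/6264 + 1/214186 = -2012595617/670830552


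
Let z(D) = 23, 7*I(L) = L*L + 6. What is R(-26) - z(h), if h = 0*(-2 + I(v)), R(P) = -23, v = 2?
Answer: -46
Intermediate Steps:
I(L) = 6/7 + L**2/7 (I(L) = (L*L + 6)/7 = (L**2 + 6)/7 = (6 + L**2)/7 = 6/7 + L**2/7)
h = 0 (h = 0*(-2 + (6/7 + (1/7)*2**2)) = 0*(-2 + (6/7 + (1/7)*4)) = 0*(-2 + (6/7 + 4/7)) = 0*(-2 + 10/7) = 0*(-4/7) = 0)
R(-26) - z(h) = -23 - 1*23 = -23 - 23 = -46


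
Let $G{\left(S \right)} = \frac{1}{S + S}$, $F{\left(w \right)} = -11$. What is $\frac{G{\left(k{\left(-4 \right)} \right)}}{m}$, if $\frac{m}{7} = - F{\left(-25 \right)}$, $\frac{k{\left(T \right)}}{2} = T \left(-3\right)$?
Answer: $\frac{1}{3696} \approx 0.00027056$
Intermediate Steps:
$k{\left(T \right)} = - 6 T$ ($k{\left(T \right)} = 2 T \left(-3\right) = 2 \left(- 3 T\right) = - 6 T$)
$G{\left(S \right)} = \frac{1}{2 S}$
$m = 77$ ($m = 7 \left(\left(-1\right) \left(-11\right)\right) = 7 \cdot 11 = 77$)
$\frac{G{\left(k{\left(-4 \right)} \right)}}{m} = \frac{\frac{1}{2} \frac{1}{\left(-6\right) \left(-4\right)}}{77} = \frac{1}{2 \cdot 24} \cdot \frac{1}{77} = \frac{1}{2} \cdot \frac{1}{24} \cdot \frac{1}{77} = \frac{1}{48} \cdot \frac{1}{77} = \frac{1}{3696}$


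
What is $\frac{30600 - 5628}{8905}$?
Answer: $\frac{24972}{8905} \approx 2.8043$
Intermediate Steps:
$\frac{30600 - 5628}{8905} = \left(30600 + \left(-13315 + 7687\right)\right) \frac{1}{8905} = \left(30600 - 5628\right) \frac{1}{8905} = 24972 \cdot \frac{1}{8905} = \frac{24972}{8905}$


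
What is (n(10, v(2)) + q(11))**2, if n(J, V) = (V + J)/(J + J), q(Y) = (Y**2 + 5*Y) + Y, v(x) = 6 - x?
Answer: 3523129/100 ≈ 35231.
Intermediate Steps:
q(Y) = Y**2 + 6*Y
n(J, V) = (J + V)/(2*J) (n(J, V) = (J + V)/((2*J)) = (J + V)*(1/(2*J)) = (J + V)/(2*J))
(n(10, v(2)) + q(11))**2 = ((1/2)*(10 + (6 - 1*2))/10 + 11*(6 + 11))**2 = ((1/2)*(1/10)*(10 + (6 - 2)) + 11*17)**2 = ((1/2)*(1/10)*(10 + 4) + 187)**2 = ((1/2)*(1/10)*14 + 187)**2 = (7/10 + 187)**2 = (1877/10)**2 = 3523129/100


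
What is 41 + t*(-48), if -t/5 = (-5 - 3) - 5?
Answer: -3079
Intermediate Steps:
t = 65 (t = -5*((-5 - 3) - 5) = -5*(-8 - 5) = -5*(-13) = 65)
41 + t*(-48) = 41 + 65*(-48) = 41 - 3120 = -3079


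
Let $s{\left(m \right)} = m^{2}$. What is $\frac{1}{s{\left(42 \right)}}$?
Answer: $\frac{1}{1764} \approx 0.00056689$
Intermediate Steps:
$\frac{1}{s{\left(42 \right)}} = \frac{1}{42^{2}} = \frac{1}{1764}$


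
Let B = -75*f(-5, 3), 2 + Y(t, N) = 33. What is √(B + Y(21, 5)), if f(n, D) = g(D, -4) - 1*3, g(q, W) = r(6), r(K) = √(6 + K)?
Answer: √(256 - 150*√3) ≈ 1.9513*I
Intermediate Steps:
Y(t, N) = 31 (Y(t, N) = -2 + 33 = 31)
g(q, W) = 2*√3 (g(q, W) = √(6 + 6) = √12 = 2*√3)
f(n, D) = -3 + 2*√3 (f(n, D) = 2*√3 - 1*3 = 2*√3 - 3 = -3 + 2*√3)
B = 225 - 150*√3 (B = -75*(-3 + 2*√3) = 225 - 150*√3 ≈ -34.808)
√(B + Y(21, 5)) = √((225 - 150*√3) + 31) = √(256 - 150*√3)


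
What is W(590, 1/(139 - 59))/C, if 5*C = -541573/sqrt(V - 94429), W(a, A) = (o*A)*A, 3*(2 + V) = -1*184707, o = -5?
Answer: 5*I*sqrt(390)/34660672 ≈ 2.8488e-6*I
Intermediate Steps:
V = -61571 (V = -2 + (-1*184707)/3 = -2 + (1/3)*(-184707) = -2 - 61569 = -61571)
W(a, A) = -5*A**2 (W(a, A) = (-5*A)*A = -5*A**2)
C = 541573*I*sqrt(390)/39000 (C = (-541573/sqrt(-61571 - 94429))/5 = (-541573*(-I*sqrt(390)/7800))/5 = (-(-541573)*I*sqrt(390)/7800)/5 = (541573*I*sqrt(390)/7800)/5 = 541573*I*sqrt(390)/39000 ≈ 274.24*I)
W(590, 1/(139 - 59))/C = (-5/(139 - 59)**2)/((541573*I*sqrt(390)/39000)) = (-5*(1/80)**2)*(-100*I*sqrt(390)/541573) = (-5*1/6400)*(-100*I*sqrt(390)/541573) = -(-5)*I*sqrt(390)/34660672 = 5*I*sqrt(390)/34660672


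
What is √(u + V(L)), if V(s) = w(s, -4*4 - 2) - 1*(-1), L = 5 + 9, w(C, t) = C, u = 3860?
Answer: 5*√155 ≈ 62.250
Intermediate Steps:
L = 14
V(s) = 1 + s (V(s) = s - 1*(-1) = s + 1 = 1 + s)
√(u + V(L)) = √(3860 + (1 + 14)) = √(3860 + 15) = √3875 = 5*√155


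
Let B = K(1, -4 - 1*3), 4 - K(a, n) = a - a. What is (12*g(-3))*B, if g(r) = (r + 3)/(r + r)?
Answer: 0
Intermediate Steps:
K(a, n) = 4 (K(a, n) = 4 - (a - a) = 4 - 1*0 = 4 + 0 = 4)
g(r) = (3 + r)/(2*r) (g(r) = (3 + r)/((2*r)) = (3 + r)*(1/(2*r)) = (3 + r)/(2*r))
B = 4
(12*g(-3))*B = (12*((½)*(3 - 3)/(-3)))*4 = (12*((½)*(-⅓)*0))*4 = (12*0)*4 = 0*4 = 0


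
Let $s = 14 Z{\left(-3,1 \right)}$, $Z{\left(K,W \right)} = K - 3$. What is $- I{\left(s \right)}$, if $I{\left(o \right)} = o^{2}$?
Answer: $-7056$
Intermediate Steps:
$Z{\left(K,W \right)} = -3 + K$
$s = -84$ ($s = 14 \left(-3 - 3\right) = 14 \left(-6\right) = -84$)
$- I{\left(s \right)} = - \left(-84\right)^{2} = \left(-1\right) 7056 = -7056$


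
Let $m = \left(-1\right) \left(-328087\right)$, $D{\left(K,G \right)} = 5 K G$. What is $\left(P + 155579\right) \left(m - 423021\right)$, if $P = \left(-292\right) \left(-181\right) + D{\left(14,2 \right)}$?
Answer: $-19800479314$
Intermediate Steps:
$D{\left(K,G \right)} = 5 G K$
$P = 52992$ ($P = \left(-292\right) \left(-181\right) + 5 \cdot 2 \cdot 14 = 52852 + 140 = 52992$)
$m = 328087$
$\left(P + 155579\right) \left(m - 423021\right) = \left(52992 + 155579\right) \left(328087 - 423021\right) = 208571 \left(-94934\right) = -19800479314$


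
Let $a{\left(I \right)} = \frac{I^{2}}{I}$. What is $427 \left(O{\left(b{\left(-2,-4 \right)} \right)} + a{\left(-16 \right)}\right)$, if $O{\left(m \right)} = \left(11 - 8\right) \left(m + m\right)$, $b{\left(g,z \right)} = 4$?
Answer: $3416$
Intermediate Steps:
$O{\left(m \right)} = 6 m$ ($O{\left(m \right)} = 3 \cdot 2 m = 6 m$)
$a{\left(I \right)} = I$
$427 \left(O{\left(b{\left(-2,-4 \right)} \right)} + a{\left(-16 \right)}\right) = 427 \left(6 \cdot 4 - 16\right) = 427 \left(24 - 16\right) = 427 \cdot 8 = 3416$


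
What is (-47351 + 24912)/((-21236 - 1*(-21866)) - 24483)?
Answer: 22439/23853 ≈ 0.94072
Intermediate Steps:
(-47351 + 24912)/((-21236 - 1*(-21866)) - 24483) = -22439/((-21236 + 21866) - 24483) = -22439/(630 - 24483) = -22439/(-23853) = -22439*(-1/23853) = 22439/23853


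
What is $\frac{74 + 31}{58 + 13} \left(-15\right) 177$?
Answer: $- \frac{278775}{71} \approx -3926.4$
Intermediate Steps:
$\frac{74 + 31}{58 + 13} \left(-15\right) 177 = \frac{105}{71} \left(-15\right) 177 = \left(- \frac{1575}{71}\right) 177 = - \frac{278775}{71}$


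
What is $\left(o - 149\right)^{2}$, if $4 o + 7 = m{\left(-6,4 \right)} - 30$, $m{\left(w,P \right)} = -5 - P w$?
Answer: $\frac{94249}{4} \approx 23562.0$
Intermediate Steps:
$m{\left(w,P \right)} = -5 - P w$
$o = - \frac{9}{2}$ ($o = - \frac{7}{4} + \frac{\left(-5 - 4 \left(-6\right)\right) - 30}{4} = - \frac{7}{4} + \frac{\left(-5 + 24\right) - 30}{4} = - \frac{7}{4} + \frac{19 - 30}{4} = - \frac{7}{4} + \frac{1}{4} \left(-11\right) = - \frac{7}{4} - \frac{11}{4} = - \frac{9}{2} \approx -4.5$)
$\left(o - 149\right)^{2} = \left(- \frac{9}{2} - 149\right)^{2} = \left(- \frac{307}{2}\right)^{2} = \frac{94249}{4}$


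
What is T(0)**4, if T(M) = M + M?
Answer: 0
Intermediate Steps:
T(M) = 2*M
T(0)**4 = (2*0)**4 = 0**4 = 0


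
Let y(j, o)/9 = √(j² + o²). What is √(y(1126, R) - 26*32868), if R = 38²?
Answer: 3*√(-94952 + 2*√838253) ≈ 915.47*I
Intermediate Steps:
R = 1444
y(j, o) = 9*√(j² + o²)
√(y(1126, R) - 26*32868) = √(9*√(1126² + 1444²) - 26*32868) = √(9*√(1267876 + 2085136) - 854568) = √(9*√3353012 - 854568) = √(9*(2*√838253) - 854568) = √(18*√838253 - 854568) = √(-854568 + 18*√838253)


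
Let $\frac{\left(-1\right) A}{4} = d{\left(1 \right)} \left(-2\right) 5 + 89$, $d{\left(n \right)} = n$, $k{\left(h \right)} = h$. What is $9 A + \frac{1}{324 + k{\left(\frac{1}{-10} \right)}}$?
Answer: $- \frac{9211706}{3239} \approx -2844.0$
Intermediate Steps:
$A = -316$ ($A = - 4 \left(1 \left(-2\right) 5 + 89\right) = - 4 \left(\left(-2\right) 5 + 89\right) = - 4 \left(-10 + 89\right) = \left(-4\right) 79 = -316$)
$9 A + \frac{1}{324 + k{\left(\frac{1}{-10} \right)}} = 9 \left(-316\right) + \frac{1}{324 + \frac{1}{-10}} = -2844 + \frac{1}{324 - \frac{1}{10}} = -2844 + \frac{1}{\frac{3239}{10}} = -2844 + \frac{10}{3239} = - \frac{9211706}{3239}$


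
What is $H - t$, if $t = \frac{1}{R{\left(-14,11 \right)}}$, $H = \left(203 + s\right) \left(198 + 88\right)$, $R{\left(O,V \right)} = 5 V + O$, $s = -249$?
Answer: $- \frac{539397}{41} \approx -13156.0$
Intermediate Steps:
$R{\left(O,V \right)} = O + 5 V$
$H = -13156$ ($H = \left(203 - 249\right) \left(198 + 88\right) = \left(-46\right) 286 = -13156$)
$t = \frac{1}{41}$ ($t = \frac{1}{-14 + 5 \cdot 11} = \frac{1}{-14 + 55} = \frac{1}{41} \approx 0.02439$)
$H - t = -13156 - \frac{1}{41} = - \frac{539397}{41}$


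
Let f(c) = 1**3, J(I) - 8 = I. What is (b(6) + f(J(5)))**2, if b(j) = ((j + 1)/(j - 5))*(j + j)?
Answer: 7225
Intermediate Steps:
J(I) = 8 + I
b(j) = 2*j*(1 + j)/(-5 + j) (b(j) = ((1 + j)/(-5 + j))*(2*j) = 2*j*(1 + j)/(-5 + j))
f(c) = 1
(b(6) + f(J(5)))**2 = (2*6*(1 + 6)/(-5 + 6) + 1)**2 = (2*6*7/1 + 1)**2 = (2*6*1*7 + 1)**2 = (84 + 1)**2 = 85**2 = 7225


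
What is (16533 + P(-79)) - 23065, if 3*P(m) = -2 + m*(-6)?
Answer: -19124/3 ≈ -6374.7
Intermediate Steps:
P(m) = -⅔ - 2*m (P(m) = (-2 + m*(-6))/3 = (-2 - 6*m)/3 = -⅔ - 2*m)
(16533 + P(-79)) - 23065 = (16533 + (-⅔ - 2*(-79))) - 23065 = (16533 + (-⅔ + 158)) - 23065 = (16533 + 472/3) - 23065 = 50071/3 - 23065 = -19124/3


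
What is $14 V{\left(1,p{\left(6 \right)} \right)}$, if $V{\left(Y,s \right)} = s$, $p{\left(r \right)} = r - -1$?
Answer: $98$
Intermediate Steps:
$p{\left(r \right)} = 1 + r$ ($p{\left(r \right)} = r + 1 = 1 + r$)
$14 V{\left(1,p{\left(6 \right)} \right)} = 14 \left(1 + 6\right) = 14 \cdot 7 = 98$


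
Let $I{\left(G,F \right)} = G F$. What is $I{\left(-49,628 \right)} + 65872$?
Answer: $35100$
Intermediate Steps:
$I{\left(G,F \right)} = F G$
$I{\left(-49,628 \right)} + 65872 = 628 \left(-49\right) + 65872 = -30772 + 65872 = 35100$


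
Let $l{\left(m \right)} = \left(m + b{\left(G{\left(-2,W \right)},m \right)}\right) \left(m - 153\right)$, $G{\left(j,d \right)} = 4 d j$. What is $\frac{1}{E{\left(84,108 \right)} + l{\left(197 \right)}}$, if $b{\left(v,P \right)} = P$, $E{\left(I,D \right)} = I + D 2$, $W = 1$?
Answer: $\frac{1}{17636} \approx 5.6702 \cdot 10^{-5}$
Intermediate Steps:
$G{\left(j,d \right)} = 4 d j$
$E{\left(I,D \right)} = I + 2 D$
$l{\left(m \right)} = 2 m \left(-153 + m\right)$ ($l{\left(m \right)} = \left(m + m\right) \left(m - 153\right) = 2 m \left(-153 + m\right)$)
$\frac{1}{E{\left(84,108 \right)} + l{\left(197 \right)}} = \frac{1}{\left(84 + 2 \cdot 108\right) + 2 \cdot 197 \left(-153 + 197\right)} = \frac{1}{\left(84 + 216\right) + 2 \cdot 197 \cdot 44} = \frac{1}{300 + 17336} = \frac{1}{17636}$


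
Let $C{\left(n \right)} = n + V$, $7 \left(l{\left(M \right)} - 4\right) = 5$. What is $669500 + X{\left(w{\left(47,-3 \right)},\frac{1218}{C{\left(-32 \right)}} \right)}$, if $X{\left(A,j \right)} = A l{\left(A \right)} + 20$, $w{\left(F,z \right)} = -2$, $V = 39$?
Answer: $\frac{4686574}{7} \approx 6.6951 \cdot 10^{5}$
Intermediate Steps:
$l{\left(M \right)} = \frac{33}{7}$ ($l{\left(M \right)} = 4 + \frac{1}{7} \cdot 5 = 4 + \frac{5}{7} = \frac{33}{7}$)
$C{\left(n \right)} = 39 + n$ ($C{\left(n \right)} = n + 39 = 39 + n$)
$X{\left(A,j \right)} = 20 + \frac{33 A}{7}$ ($X{\left(A,j \right)} = A \frac{33}{7} + 20 = \frac{33 A}{7} + 20 = 20 + \frac{33 A}{7}$)
$669500 + X{\left(w{\left(47,-3 \right)},\frac{1218}{C{\left(-32 \right)}} \right)} = 669500 + \left(20 + \frac{33}{7} \left(-2\right)\right) = 669500 + \left(20 - \frac{66}{7}\right) = 669500 + \frac{74}{7} = \frac{4686574}{7}$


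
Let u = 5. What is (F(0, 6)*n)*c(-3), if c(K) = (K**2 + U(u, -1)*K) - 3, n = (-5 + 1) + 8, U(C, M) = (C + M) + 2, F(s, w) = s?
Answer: 0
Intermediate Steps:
U(C, M) = 2 + C + M
n = 4 (n = -4 + 8 = 4)
c(K) = -3 + K**2 + 6*K (c(K) = (K**2 + (2 + 5 - 1)*K) - 3 = (K**2 + 6*K) - 3 = -3 + K**2 + 6*K)
(F(0, 6)*n)*c(-3) = (0*4)*(-3 + (-3)**2 + 6*(-3)) = 0*(-3 + 9 - 18) = 0*(-12) = 0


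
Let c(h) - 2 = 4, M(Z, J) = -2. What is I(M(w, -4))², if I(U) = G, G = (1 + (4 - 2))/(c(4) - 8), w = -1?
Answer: 9/4 ≈ 2.2500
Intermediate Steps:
c(h) = 6 (c(h) = 2 + 4 = 6)
G = -3/2 (G = (1 + (4 - 2))/(6 - 8) = (1 + 2)/(-2) = 3*(-½) = -3/2 ≈ -1.5000)
I(U) = -3/2
I(M(w, -4))² = (-3/2)² = 9/4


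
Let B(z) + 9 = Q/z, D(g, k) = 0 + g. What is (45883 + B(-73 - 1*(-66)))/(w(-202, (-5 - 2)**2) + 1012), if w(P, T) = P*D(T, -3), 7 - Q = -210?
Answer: -15281/2962 ≈ -5.1590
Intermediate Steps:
D(g, k) = g
Q = 217 (Q = 7 - 1*(-210) = 7 + 210 = 217)
w(P, T) = P*T
B(z) = -9 + 217/z
(45883 + B(-73 - 1*(-66)))/(w(-202, (-5 - 2)**2) + 1012) = (45883 + (-9 + 217/(-73 - 1*(-66))))/(-202*(-5 - 2)**2 + 1012) = (45883 + (-9 + 217/(-73 + 66)))/(-202*(-7)**2 + 1012) = (45883 + (-9 + 217/(-7)))/(-202*49 + 1012) = (45883 + (-9 + 217*(-1/7)))/(-9898 + 1012) = (45883 + (-9 - 31))/(-8886) = (45883 - 40)*(-1/8886) = 45843*(-1/8886) = -15281/2962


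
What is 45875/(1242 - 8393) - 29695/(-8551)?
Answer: -179928180/61148201 ≈ -2.9425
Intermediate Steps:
45875/(1242 - 8393) - 29695/(-8551) = 45875/(-7151) - 29695*(-1/8551) = 45875*(-1/7151) + 29695/8551 = -45875/7151 + 29695/8551 = -179928180/61148201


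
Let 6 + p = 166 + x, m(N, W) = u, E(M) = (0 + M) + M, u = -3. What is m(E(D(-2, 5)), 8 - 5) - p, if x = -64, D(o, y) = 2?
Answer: -99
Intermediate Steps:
E(M) = 2*M (E(M) = M + M = 2*M)
m(N, W) = -3
p = 96 (p = -6 + (166 - 64) = -6 + 102 = 96)
m(E(D(-2, 5)), 8 - 5) - p = -3 - 1*96 = -3 - 96 = -99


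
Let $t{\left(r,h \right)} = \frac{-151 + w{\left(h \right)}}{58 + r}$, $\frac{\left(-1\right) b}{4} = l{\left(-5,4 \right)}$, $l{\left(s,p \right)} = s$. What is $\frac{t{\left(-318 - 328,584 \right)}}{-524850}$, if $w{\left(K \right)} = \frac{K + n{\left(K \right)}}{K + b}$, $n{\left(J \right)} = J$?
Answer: $- \frac{2501}{5177820200} \approx -4.8302 \cdot 10^{-7}$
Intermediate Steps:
$b = 20$ ($b = \left(-4\right) \left(-5\right) = 20$)
$w{\left(K \right)} = \frac{2 K}{20 + K}$ ($w{\left(K \right)} = \frac{K + K}{K + 20} = \frac{2 K}{20 + K}$)
$t{\left(r,h \right)} = \frac{-151 + \frac{2 h}{20 + h}}{58 + r}$
$\frac{t{\left(-318 - 328,584 \right)}}{-524850} = \frac{\frac{1}{20 + 584} \frac{1}{58 - 646} \left(-3020 - 87016\right)}{-524850} = \frac{-3020 - 87016}{604 \left(58 - 646\right)} \left(- \frac{1}{524850}\right) = \frac{1}{604} \frac{1}{58 - 646} \left(-90036\right) \left(- \frac{1}{524850}\right) = \frac{1}{604} \frac{1}{-588} \left(-90036\right) \left(- \frac{1}{524850}\right) = \frac{1}{604} \left(- \frac{1}{588}\right) \left(-90036\right) \left(- \frac{1}{524850}\right) = \frac{7503}{29596} \left(- \frac{1}{524850}\right) = - \frac{2501}{5177820200}$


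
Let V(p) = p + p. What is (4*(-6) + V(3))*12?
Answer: -216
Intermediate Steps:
V(p) = 2*p
(4*(-6) + V(3))*12 = (4*(-6) + 2*3)*12 = (-24 + 6)*12 = -18*12 = -216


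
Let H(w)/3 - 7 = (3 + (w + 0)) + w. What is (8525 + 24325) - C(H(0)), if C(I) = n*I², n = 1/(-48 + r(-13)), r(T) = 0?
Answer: 131475/4 ≈ 32869.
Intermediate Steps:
H(w) = 30 + 6*w (H(w) = 21 + 3*((3 + (w + 0)) + w) = 21 + 3*((3 + w) + w) = 21 + 3*(3 + 2*w) = 21 + (9 + 6*w) = 30 + 6*w)
n = -1/48 (n = 1/(-48 + 0) = 1/(-48) = -1/48 ≈ -0.020833)
C(I) = -I²/48
(8525 + 24325) - C(H(0)) = (8525 + 24325) - (-1)*(30 + 6*0)²/48 = 32850 - (-1)*(30 + 0)²/48 = 32850 - (-1)*30²/48 = 32850 - (-1)*900/48 = 32850 - 1*(-75/4) = 32850 + 75/4 = 131475/4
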